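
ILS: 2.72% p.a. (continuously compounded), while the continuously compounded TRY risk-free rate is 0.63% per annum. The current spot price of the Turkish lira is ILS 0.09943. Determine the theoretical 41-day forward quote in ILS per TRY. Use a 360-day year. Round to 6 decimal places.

T = 41/360 years.
ILS growth factor: e^(0.0272×41/360) = 1.0031026.
TRY accumulates by e^(0.0063×41/360) = 1.0007178.
CIP: F = S · (grow ILS)/(grow TRY) = 0.09943 × 1.0031026/1.0007178 = 0.09966695 ILS per TRY.

0.099667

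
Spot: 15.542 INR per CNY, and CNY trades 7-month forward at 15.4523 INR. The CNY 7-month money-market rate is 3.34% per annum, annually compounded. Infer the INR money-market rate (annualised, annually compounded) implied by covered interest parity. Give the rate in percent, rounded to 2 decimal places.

T = 7/12 years.
By CIP, F/S equals the INR-to-CNY growth ratio: 15.4523/15.542 = 0.9942285.
CNY growth factor: (1 + 0.0334)^(7/12) = 1.0193499.
That pins the INR growth at 1.0134667.
Annualise: 1.0134667^(12/7) − 1 = 0.023197 = 2.32%.

2.32%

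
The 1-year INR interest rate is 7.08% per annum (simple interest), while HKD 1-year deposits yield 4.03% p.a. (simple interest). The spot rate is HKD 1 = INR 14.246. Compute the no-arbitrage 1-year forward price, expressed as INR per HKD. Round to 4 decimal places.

14.6637

T = 1 year.
Growth of 1 INR over T: 1 + 0.0708×1 = 1.070800.
HKD accumulates by 1 + 0.0403×1 = 1.040300.
Forward (INR per HKD) = 14.246 × 1.070800 / 1.040300 = 14.663671.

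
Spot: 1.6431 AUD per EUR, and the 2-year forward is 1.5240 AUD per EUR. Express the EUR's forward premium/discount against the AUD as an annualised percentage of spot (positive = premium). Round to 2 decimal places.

-3.62%

T = 2 years.
EUR trades forward at -7.24849% vs spot over the period.
Per annum: -0.0724849 / 2 = -0.036242 = -3.62%.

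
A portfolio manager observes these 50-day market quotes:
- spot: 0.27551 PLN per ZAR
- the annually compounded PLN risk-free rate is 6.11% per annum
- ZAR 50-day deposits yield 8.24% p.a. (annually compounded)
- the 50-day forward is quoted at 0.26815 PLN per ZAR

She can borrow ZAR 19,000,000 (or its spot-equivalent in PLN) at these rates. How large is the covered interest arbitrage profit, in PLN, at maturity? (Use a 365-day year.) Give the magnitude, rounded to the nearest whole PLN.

T = 50/365 years.
Keep in ZAR, deliver into the forward: 19,000,000·1.010905723·0.26815 = PLN 5,150,413.02.
Swap to PLN now, deposit: 19,000,000·0.27551·1.008157214 = PLN 5,277,390.49.
The quoted forward undervalues ZAR, so borrow ZAR, convert to PLN at spot, deposit the PLN at 6.11%, and buy ZAR forward at 0.26815 to cover the loan.
The gap between the two covered legs is PLN 126,977.

PLN 126,977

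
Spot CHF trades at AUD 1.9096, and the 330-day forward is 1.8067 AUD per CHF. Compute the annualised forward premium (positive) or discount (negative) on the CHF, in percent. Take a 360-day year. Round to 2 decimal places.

-5.88%

T = 330/360 years.
Period premium: (1.8067 − 1.9096)/1.9096 = -0.0538856.
Per annum: -0.0538856 / (330/360) = -0.058784 = -5.88%.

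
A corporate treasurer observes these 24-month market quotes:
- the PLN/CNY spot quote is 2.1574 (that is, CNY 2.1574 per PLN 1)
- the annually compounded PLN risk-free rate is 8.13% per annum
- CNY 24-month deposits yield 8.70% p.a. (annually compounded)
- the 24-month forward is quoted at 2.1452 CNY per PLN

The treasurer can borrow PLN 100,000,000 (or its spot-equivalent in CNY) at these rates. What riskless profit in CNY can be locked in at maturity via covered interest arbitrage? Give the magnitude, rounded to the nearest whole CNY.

CNY 4,092,833

T = 2 years.
Route A — deposit PLN, sell forward: 100,000,000 × 1.16920969 × 2.1452 = CNY 250,818,862.70.
Route B — convert at spot, deposit CNY: 100,000,000 × 2.1574 × 1.181569 = CNY 254,911,696.06.
The quoted forward undervalues PLN, so borrow PLN, convert to CNY at spot, deposit the CNY at 8.70%, and buy PLN forward at 2.1452 to cover the loan.
The gap between the two covered legs is CNY 4,092,833.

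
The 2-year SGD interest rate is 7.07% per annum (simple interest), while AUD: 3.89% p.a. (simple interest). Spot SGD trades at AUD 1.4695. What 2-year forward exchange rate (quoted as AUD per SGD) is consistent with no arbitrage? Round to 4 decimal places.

1.3876

T = 2 years.
AUD accumulates by 1 + 0.0389×2 = 1.077800.
SGD growth factor: 1 + 0.0707×2 = 1.141400.
Forward (AUD per SGD) = 1.4695 × 1.077800 / 1.141400 = 1.387618.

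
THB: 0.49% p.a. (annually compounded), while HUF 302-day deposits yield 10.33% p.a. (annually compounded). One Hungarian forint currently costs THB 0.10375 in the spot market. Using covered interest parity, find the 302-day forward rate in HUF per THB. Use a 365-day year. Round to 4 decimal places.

T = 302/365 years.
Growth of 1 THB over T: (1 + 0.0049)^(302/365) = 1.00405254.
Growth of 1 HUF over T: (1 + 0.1033)^(302/365) = 1.08473732.
Forward (THB per HUF) = 0.10375 × 1.00405254 / 1.08473732 = 0.096032882.
Quoted the other way: 1/0.096032882 = 10.4131 HUF per THB.

10.4131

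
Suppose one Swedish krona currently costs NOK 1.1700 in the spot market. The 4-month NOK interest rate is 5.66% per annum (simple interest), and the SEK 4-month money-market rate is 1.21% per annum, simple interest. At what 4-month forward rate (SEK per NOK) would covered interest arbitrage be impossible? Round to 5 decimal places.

T = 4/12 years.
NOK growth factor: 1 + 0.0566×4/12 = 1.0188667.
SEK growth factor: 1 + 0.0121×4/12 = 1.0040333.
So F = 1.17 × 1.0188667 / 1.0040333 = 1.187285 (NOK/SEK).
Invert for SEK per NOK: 1 / 1.187285 = 0.84226.

0.84226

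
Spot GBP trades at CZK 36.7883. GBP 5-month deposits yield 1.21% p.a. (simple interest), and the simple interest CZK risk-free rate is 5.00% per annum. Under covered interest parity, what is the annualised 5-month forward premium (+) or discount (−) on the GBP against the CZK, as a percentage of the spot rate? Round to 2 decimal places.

+3.77%

T = 5/12 years.
No-arbitrage forward: 36.7883 × 1.0208333 / 1.0050417 = 37.3663319 CZK/GBP.
Annualised premium = (F − S)/S × (1/T) = (37.3663319 − 36.7883)/36.7883 ÷ (5/12) = 3.77%.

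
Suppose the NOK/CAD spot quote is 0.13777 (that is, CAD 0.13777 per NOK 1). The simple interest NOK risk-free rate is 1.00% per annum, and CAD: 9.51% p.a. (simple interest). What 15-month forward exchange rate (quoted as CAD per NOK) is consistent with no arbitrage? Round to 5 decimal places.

0.15224

T = 15/12 years.
CAD accumulates by 1 + 0.0951×15/12 = 1.118875.
NOK accumulates by 1 + 0.0100×15/12 = 1.012500.
CIP: F = S · (grow CAD)/(grow NOK) = 0.13777 × 1.118875/1.012500 = 0.1522444 CAD per NOK.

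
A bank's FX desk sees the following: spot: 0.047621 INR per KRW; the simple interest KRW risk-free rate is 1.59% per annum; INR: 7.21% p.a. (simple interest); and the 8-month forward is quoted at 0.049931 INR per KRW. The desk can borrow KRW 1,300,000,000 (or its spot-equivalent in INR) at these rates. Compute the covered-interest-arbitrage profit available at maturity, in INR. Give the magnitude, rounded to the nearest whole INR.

T = 8/12 years.
Route A — deposit KRW, sell forward: 1,300,000,000 × 1.010600 × 0.049931 = INR 65,598,349.18.
Route B — convert at spot, deposit INR: 1,300,000,000 × 0.047621 × 1.0480666667 = INR 64,882,977.56.
The quoted forward overvalues KRW, so borrow INR, buy KRW at spot, deposit the KRW at 1.59%, and sell the proceeds forward at 0.049931.
The gap between the two covered legs is INR 715,372.

INR 715,372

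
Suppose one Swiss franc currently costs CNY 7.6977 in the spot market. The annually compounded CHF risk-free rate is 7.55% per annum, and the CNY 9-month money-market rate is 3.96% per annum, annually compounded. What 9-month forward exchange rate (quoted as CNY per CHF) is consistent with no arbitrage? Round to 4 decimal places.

7.5042

T = 9/12 years.
Growth of 1 CNY over T: (1 + 0.0396)^(9/12) = 1.0295554.
CHF growth factor: (1 + 0.0755)^(9/12) = 1.0561067.
CIP: F = S · (grow CNY)/(grow CHF) = 7.6977 × 1.0295554/1.0561067 = 7.504174 CNY per CHF.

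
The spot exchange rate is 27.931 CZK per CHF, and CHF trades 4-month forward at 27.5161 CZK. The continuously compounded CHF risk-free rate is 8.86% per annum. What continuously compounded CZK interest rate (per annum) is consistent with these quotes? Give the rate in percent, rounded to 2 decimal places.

T = 4/12 years.
By CIP, F/S equals the CZK-to-CHF growth ratio: 27.5161/27.931 = 0.9851455.
The CHF side grows by e^(0.0886×4/12) = 1.0299738.
That pins the CZK growth at 1.0146741.
r = ln(1.0146741)/(4/12) = 0.043702 → 4.37%.

4.37%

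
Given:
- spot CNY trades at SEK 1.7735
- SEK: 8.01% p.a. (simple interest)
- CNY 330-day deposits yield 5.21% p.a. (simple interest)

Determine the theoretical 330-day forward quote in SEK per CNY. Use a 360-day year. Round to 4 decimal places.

T = 330/360 years.
SEK growth factor: 1 + 0.0801×330/360 = 1.073425.
CNY growth factor: 1 + 0.0521×330/360 = 1.0477583.
CIP: F = S · (grow SEK)/(grow CNY) = 1.7735 × 1.073425/1.0477583 = 1.816945 SEK per CNY.

1.8169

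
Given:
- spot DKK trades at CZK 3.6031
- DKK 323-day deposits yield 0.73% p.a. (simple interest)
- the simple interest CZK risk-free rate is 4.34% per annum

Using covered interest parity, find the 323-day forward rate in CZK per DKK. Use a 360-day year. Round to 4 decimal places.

3.7190

T = 323/360 years.
CZK accumulates by 1 + 0.0434×323/360 = 1.0389394.
DKK accumulates by 1 + 0.0073×323/360 = 1.0065497.
CIP: F = S · (grow CZK)/(grow DKK) = 3.6031 × 1.0389394/1.0065497 = 3.719044 CZK per DKK.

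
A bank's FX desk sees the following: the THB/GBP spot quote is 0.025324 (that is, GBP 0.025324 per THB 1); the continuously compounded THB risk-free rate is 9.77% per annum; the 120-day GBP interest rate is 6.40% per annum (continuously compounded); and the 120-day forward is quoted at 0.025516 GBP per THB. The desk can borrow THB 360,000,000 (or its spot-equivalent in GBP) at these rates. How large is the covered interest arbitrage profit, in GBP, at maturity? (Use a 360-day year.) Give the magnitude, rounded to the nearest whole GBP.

GBP 176,616

T = 120/360 years.
Route A — deposit THB, sell forward: 360,000,000 × 1.033102764 × 0.025516 = GBP 9,489,834.05.
Route B — convert at spot, deposit GBP: 360,000,000 × 0.025324 × 1.021562516 = GBP 9,313,217.70.
The quoted forward overvalues THB, so borrow GBP, buy THB at spot, deposit the THB at 9.77%, and sell the proceeds forward at 0.025516.
Arbitrage profit = |9,489,834.05 − 9,313,217.70| = GBP 176,616.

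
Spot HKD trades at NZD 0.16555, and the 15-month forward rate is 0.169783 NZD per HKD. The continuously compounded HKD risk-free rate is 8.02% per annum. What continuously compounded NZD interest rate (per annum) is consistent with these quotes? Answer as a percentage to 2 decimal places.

10.04%

T = 15/12 years.
CIP gives F = S · g_NZD/g_HKD, so g_NZD/g_HKD = 0.169783/0.16555 = 1.0255693.
HKD growth factor: e^(0.0802×15/12) = 1.1054472.
Hence g_NZD = 1.1337127.
Take logs: ln 1.1337127 / (15/12) = 0.100398, so 10.04%.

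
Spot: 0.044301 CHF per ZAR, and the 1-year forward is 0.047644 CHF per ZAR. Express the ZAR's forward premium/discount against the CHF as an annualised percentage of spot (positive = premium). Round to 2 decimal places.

+7.55%

T = 1 year.
Period premium: (0.047644 − 0.044301)/0.044301 = 0.0754611.
×(1/T) gives 7.55% p.a.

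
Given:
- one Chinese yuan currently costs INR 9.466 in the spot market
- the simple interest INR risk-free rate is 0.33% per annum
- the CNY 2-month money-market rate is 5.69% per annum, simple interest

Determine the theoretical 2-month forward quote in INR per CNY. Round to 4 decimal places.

T = 2/12 years.
Growth of 1 INR over T: 1 + 0.0033×2/12 = 1.000550.
CNY growth factor: 1 + 0.0569×2/12 = 1.0094833.
Forward (INR per CNY) = 9.466 × 1.000550 / 1.0094833 = 9.382232.

9.3822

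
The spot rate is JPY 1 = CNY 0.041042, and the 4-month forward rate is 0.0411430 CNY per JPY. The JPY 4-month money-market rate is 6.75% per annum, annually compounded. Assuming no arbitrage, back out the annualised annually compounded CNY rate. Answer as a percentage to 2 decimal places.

7.54%

T = 4/12 years.
F/S = 0.041143/0.041042 = 1.0024609 = (growth of CNY) / (growth of JPY).
The JPY side grows by (1 + 0.0675)^(4/12) = 1.0220119.
So the CNY growth factor = 1.024527.
Annualise: 1.024527^(12/4) − 1 = 0.075400 = 7.54%.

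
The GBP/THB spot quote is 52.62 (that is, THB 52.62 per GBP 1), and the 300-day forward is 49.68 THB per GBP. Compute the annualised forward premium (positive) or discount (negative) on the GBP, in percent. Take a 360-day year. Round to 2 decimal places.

-6.70%

T = 300/360 years.
Period premium: (49.68 − 52.62)/52.62 = -0.0558723.
Per annum: -0.0558723 / (300/360) = -0.067047 = -6.70%.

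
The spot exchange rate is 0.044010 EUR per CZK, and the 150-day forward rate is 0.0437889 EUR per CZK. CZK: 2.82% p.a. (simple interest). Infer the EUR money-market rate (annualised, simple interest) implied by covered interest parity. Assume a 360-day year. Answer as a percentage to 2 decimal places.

T = 150/360 years.
By CIP, F/S equals the EUR-to-CZK growth ratio: 0.0437889/0.04401 = 0.9949761.
The CZK side grows by 1 + 0.0282×150/360 = 1.011750.
So the EUR growth factor = 1.0066671.
r = (1.0066671 − 1)/(150/360) = 0.016001 → 1.60%.

1.60%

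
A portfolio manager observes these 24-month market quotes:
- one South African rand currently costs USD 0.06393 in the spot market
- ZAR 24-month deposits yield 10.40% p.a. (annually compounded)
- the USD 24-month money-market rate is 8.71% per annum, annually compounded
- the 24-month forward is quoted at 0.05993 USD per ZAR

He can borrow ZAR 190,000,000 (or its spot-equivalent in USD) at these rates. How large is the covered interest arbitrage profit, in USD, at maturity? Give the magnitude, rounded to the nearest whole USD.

T = 2 years.
Keep in ZAR, deliver into the forward: 190,000,000·1.218816·0.05993 = USD 13,878,292.15.
Swap to USD now, deposit: 190,000,000·0.06393·1.18178641 = USD 14,354,804.99.
The quoted forward undervalues ZAR, so borrow ZAR, convert to USD at spot, deposit the USD at 8.71%, and buy ZAR forward at 0.05993 to cover the loan.
The gap between the two covered legs is USD 476,513.

USD 476,513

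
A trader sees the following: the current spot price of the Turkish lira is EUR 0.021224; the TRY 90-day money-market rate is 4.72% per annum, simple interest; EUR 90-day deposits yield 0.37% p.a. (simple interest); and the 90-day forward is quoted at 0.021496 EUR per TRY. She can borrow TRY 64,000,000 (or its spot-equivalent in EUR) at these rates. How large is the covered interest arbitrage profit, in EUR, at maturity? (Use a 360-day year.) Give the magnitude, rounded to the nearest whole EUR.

T = 90/360 years.
Keep in TRY, deliver into the forward: 64,000,000·1.011800·0.021496 = EUR 1,391,977.78.
Swap to EUR now, deposit: 64,000,000·0.021224·1.000925 = EUR 1,359,592.46.
The quoted forward overvalues TRY, so borrow EUR, buy TRY at spot, deposit the TRY at 4.72%, and sell the proceeds forward at 0.021496.
The gap between the two covered legs is EUR 32,385.

EUR 32,385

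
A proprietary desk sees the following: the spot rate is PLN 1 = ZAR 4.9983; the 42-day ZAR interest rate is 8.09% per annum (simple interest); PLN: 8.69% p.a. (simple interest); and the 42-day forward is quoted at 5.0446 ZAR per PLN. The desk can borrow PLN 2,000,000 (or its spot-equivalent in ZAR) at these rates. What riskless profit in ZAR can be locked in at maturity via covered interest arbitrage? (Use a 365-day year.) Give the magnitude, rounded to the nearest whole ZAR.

T = 42/365 years.
Invest the PLN and cover forward: 2,000,000 × 1.0099994521 × 5.0446 = ZAR 10,190,086.47.
Convert at spot and invest in ZAR: 2,000,000 × 4.9983 × 1.0093090411 = ZAR 10,089,658.76.
The quoted forward overvalues PLN, so borrow ZAR, buy PLN at spot, deposit the PLN at 8.69%, and sell the proceeds forward at 5.0446.
Arbitrage profit = |10,190,086.47 − 10,089,658.76| = ZAR 100,428.

ZAR 100,428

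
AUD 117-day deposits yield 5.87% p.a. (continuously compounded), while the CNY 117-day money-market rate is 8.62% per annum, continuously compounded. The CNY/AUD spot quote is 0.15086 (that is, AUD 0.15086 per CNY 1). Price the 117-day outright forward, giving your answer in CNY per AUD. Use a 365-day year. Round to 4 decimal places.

T = 117/365 years.
AUD accumulates by e^(0.0587×117/365) = 1.0189943.
CNY growth factor: e^(0.0862×117/365) = 1.0280165.
So F = 0.15086 × 1.0189943 / 1.0280165 = 0.1495360 (AUD/CNY).
Invert for CNY per AUD: 1 / 0.1495360 = 6.6874.

6.6874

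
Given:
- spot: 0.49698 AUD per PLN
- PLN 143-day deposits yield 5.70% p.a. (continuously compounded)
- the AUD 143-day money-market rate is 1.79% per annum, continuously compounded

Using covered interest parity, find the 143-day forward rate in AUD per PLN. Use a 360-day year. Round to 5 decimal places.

0.48932

T = 143/360 years.
AUD accumulates by e^(0.0179×143/360) = 1.0071356.
Growth of 1 PLN over T: e^(0.0570×143/360) = 1.0228999.
So F = 0.49698 × 1.0071356 / 1.0228999 = 0.4893209 (AUD/PLN).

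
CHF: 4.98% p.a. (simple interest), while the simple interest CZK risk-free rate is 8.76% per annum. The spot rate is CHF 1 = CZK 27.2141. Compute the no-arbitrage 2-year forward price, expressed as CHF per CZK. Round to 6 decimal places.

T = 2 years.
CZK growth factor: 1 + 0.0876×2 = 1.175200.
CHF growth factor: 1 + 0.0498×2 = 1.099600.
CIP: F = S · (grow CZK)/(grow CHF) = 27.2141 × 1.175200/1.099600 = 29.08513 CZK per CHF.
Quoted the other way: 1/29.08513 = 0.034382 CHF per CZK.

0.034382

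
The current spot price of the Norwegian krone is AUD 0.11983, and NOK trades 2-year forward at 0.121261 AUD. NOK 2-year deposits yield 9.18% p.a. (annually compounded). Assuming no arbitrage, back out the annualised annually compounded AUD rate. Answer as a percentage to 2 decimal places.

T = 2 years.
By CIP, F/S equals the AUD-to-NOK growth ratio: 0.121261/0.11983 = 1.0119419.
The NOK side grows by (1 + 0.0918)^2 = 1.1920272.
So the AUD growth factor = 1.2062623.
r = 1.2062623^(1/2) − 1 = 0.098300 → 9.83%.

9.83%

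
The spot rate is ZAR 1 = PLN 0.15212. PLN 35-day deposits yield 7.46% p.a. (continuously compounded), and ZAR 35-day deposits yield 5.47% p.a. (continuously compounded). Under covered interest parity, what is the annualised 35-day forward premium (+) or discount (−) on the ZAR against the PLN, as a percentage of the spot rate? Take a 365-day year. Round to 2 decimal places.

T = 35/365 years.
F = S · g_PLN/g_ZAR = 0.15212 × 1.0071791/1.005259 = 0.15241056.
Annualised premium = (F − S)/S × (1/T) = (0.15241056 − 0.15212)/0.15212 ÷ (35/365) = 1.99%.

+1.99%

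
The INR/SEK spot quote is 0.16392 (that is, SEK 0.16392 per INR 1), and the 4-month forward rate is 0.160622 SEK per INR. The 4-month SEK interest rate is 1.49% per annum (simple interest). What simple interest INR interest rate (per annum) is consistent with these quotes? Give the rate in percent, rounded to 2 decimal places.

T = 4/12 years.
By CIP, F/S equals the SEK-to-INR growth ratio: 0.160622/0.16392 = 0.9798804.
SEK growth factor: 1 + 0.0149×4/12 = 1.0049667.
That pins the INR growth at 1.0256014.
r = (1.0256014 − 1)/(4/12) = 0.076804 → 7.68%.

7.68%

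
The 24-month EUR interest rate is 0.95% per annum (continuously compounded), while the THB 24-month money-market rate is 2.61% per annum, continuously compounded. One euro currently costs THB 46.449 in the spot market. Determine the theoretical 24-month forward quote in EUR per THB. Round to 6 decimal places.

0.020826

T = 2 years.
Growth of 1 THB over T: e^(0.0261×2) = 1.0535864.
Growth of 1 EUR over T: e^(0.0095×2) = 1.0191816.
So F = 46.449 × 1.0535864 / 1.0191816 = 48.01699 (THB/EUR).
Invert for EUR per THB: 1 / 48.01699 = 0.020826.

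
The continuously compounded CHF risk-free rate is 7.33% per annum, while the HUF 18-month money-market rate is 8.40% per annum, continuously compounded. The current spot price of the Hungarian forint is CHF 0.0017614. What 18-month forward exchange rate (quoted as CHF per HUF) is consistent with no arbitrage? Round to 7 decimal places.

T = 18/12 years.
Growth of 1 CHF over T: e^(0.0733×18/12) = 1.1162223.
HUF growth factor: e^(0.0840×18/12) = 1.1342822.
CIP: F = S · (grow CHF)/(grow HUF) = 0.0017614 × 1.1162223/1.1342822 = 0.001733355 CHF per HUF.

0.0017334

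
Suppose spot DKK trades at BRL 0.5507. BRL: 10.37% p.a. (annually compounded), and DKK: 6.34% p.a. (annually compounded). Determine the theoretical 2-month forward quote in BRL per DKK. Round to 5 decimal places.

T = 2/12 years.
Growth of 1 BRL over T: (1 + 0.1037)^(2/12) = 1.0165807.
Growth of 1 DKK over T: (1 + 0.0634)^(2/12) = 1.0102979.
CIP: F = S · (grow BRL)/(grow DKK) = 0.5507 × 1.0165807/1.0102979 = 0.5541247 BRL per DKK.

0.55412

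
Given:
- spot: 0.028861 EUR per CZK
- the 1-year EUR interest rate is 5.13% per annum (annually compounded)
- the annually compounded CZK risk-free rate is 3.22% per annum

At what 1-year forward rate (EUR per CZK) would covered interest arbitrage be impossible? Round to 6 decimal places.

T = 1 year.
Growth of 1 EUR over T: (1 + 0.0513)^1 = 1.051300.
Growth of 1 CZK over T: (1 + 0.0322)^1 = 1.032200.
Forward (EUR per CZK) = 0.028861 × 1.051300 / 1.032200 = 0.02939505.

0.029395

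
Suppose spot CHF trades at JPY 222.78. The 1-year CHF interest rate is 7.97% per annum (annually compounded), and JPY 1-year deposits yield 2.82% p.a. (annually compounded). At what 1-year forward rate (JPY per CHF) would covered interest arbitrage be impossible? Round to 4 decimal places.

T = 1 year.
JPY growth factor: (1 + 0.0282)^1 = 1.028200.
CHF growth factor: (1 + 0.0797)^1 = 1.079700.
Forward (JPY per CHF) = 222.78 × 1.028200 / 1.079700 = 212.153743.

212.1537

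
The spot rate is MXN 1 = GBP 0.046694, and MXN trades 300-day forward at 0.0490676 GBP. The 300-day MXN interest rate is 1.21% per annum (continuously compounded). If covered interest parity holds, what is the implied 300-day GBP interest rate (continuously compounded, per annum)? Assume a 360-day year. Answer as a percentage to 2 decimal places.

T = 300/360 years.
F/S = 0.0490676/0.046694 = 1.0508331 = (growth of GBP) / (growth of MXN).
The MXN side grows by e^(0.0121×300/360) = 1.0101343.
Hence g_GBP = 1.0614826.
r = ln(1.0614826)/(300/360) = 0.071600 → 7.16%.

7.16%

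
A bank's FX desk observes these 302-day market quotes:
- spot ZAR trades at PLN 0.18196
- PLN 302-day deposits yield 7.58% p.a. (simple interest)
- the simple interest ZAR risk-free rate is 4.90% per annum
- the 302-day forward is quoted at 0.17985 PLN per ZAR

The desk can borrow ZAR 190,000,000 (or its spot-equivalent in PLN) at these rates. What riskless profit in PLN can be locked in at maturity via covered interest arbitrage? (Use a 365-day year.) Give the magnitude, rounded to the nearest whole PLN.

T = 302/365 years.
Invest the ZAR and cover forward: 190,000,000 × 1.0405424658 × 0.17985 = PLN 35,556,896.87.
Convert at spot and invest in PLN: 190,000,000 × 0.18196 × 1.0627167123 = PLN 36,740,667.26.
The quoted forward undervalues ZAR, so borrow ZAR, convert to PLN at spot, deposit the PLN at 7.58%, and buy ZAR forward at 0.17985 to cover the loan.
Profit = 36,740,667.26 − 35,556,896.87 = PLN 1,183,770.

PLN 1,183,770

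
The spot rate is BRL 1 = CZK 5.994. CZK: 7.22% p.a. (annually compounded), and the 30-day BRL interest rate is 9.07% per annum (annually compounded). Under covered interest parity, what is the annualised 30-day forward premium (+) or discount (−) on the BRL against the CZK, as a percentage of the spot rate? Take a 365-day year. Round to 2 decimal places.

T = 30/365 years.
CIP forward (CZK per BRL) = 5.994 × 1.0057463/1.0071614 = 5.985578.
Annualised premium = (F − S)/S × (1/T) = (5.985578 − 5.994)/5.994 ÷ (30/365) = -1.71%.

-1.71%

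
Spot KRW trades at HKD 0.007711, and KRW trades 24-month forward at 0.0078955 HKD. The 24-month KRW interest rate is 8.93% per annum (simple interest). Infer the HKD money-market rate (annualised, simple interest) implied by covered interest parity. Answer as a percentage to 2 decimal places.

T = 2 years.
CIP gives F = S · g_HKD/g_KRW, so g_HKD/g_KRW = 0.0078955/0.007711 = 1.0239269.
The KRW side grows by 1 + 0.0893×2 = 1.178600.
That pins the HKD growth at 1.2068002.
r = (1.2068002 − 1)/2 = 0.103400 → 10.34%.

10.34%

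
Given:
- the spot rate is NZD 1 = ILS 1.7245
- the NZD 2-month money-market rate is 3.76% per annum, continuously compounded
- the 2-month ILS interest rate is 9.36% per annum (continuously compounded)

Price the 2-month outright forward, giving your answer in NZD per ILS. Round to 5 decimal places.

0.57449

T = 2/12 years.
ILS accumulates by e^(0.0936×2/12) = 1.0157223.
Growth of 1 NZD over T: e^(0.0376×2/12) = 1.0062863.
Forward (ILS per NZD) = 1.7245 × 1.0157223 / 1.0062863 = 1.740671.
Quoted the other way: 1/1.740671 = 0.57449 NZD per ILS.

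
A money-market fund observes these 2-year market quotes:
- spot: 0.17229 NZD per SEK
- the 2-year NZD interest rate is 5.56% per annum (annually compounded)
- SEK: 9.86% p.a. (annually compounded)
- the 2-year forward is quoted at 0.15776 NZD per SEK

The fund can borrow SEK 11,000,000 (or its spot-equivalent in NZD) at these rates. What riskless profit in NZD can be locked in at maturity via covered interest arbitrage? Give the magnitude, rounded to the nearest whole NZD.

T = 2 years.
Route A — deposit SEK, sell forward: 11,000,000 × 1.20692196 × 0.15776 = NZD 2,094,444.09.
Route B — convert at spot, deposit NZD: 11,000,000 × 0.17229 × 1.11429136 = NZD 2,111,793.84.
The quoted forward undervalues SEK, so borrow SEK, convert to NZD at spot, deposit the NZD at 5.56%, and buy SEK forward at 0.15776 to cover the loan.
Arbitrage profit = |2,094,444.09 − 2,111,793.84| = NZD 17,350.

NZD 17,350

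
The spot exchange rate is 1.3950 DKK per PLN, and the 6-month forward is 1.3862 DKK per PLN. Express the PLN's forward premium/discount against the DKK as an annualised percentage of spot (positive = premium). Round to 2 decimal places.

T = 6/12 years.
PLN trades forward at -0.63082% vs spot over the period.
Per annum: -0.0063082 / (6/12) = -0.012616 = -1.26%.

-1.26%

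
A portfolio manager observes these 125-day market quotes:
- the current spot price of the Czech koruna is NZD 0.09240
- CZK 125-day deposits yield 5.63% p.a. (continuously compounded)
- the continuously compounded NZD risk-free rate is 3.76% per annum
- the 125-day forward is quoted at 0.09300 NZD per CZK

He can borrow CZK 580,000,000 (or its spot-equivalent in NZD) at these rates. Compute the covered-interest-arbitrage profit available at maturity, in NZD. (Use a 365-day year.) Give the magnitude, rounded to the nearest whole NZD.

NZD 703,547

T = 125/365 years.
Invest the CZK and cover forward: 580,000,000 × 1.0194678974 × 0.09300 = NZD 54,990,098.39.
Convert at spot and invest in NZD: 580,000,000 × 0.09240 × 1.0129599742 = NZD 54,286,550.94.
The quoted forward overvalues CZK, so borrow NZD, buy CZK at spot, deposit the CZK at 5.63%, and sell the proceeds forward at 0.09300.
Arbitrage profit = |54,990,098.39 − 54,286,550.94| = NZD 703,547.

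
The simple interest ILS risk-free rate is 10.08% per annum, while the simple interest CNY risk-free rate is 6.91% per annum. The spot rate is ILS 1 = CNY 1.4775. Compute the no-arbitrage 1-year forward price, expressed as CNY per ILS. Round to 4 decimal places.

1.4350

T = 1 year.
CNY accumulates by 1 + 0.0691×1 = 1.069100.
Growth of 1 ILS over T: 1 + 0.1008×1 = 1.100800.
So F = 1.4775 × 1.069100 / 1.100800 = 1.434952 (CNY/ILS).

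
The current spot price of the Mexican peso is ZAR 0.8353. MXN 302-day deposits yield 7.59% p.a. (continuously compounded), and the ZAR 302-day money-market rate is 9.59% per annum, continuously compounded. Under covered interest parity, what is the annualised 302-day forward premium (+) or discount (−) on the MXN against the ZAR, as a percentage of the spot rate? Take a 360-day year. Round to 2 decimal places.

T = 302/360 years.
F = S · g_ZAR/g_MXN = 0.8353 × 1.0837741/1.0657424 = 0.8494328.
(F − S)/S ÷ T = (0.8494328 − 0.8353)/0.8353/(302/360) = 0.020169 → 2.02%.

+2.02%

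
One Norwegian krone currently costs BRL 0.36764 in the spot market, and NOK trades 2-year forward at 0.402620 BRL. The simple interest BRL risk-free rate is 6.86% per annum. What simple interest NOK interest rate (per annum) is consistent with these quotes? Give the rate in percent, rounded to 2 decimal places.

T = 2 years.
By CIP, F/S equals the BRL-to-NOK growth ratio: 0.40262/0.36764 = 1.0951474.
The BRL side grows by 1 + 0.0686×2 = 1.137200.
So the NOK growth factor = 1.038399.
r = (1.038399 − 1)/2 = 0.019200 → 1.92%.

1.92%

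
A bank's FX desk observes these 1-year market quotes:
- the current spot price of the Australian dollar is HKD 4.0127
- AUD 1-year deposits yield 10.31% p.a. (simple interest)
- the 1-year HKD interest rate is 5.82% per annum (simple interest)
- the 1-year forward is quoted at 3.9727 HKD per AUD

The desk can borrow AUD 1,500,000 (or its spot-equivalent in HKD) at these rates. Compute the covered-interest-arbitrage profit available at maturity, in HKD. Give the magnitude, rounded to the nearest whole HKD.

T = 1 year.
Invest the AUD and cover forward: 1,500,000 × 1.103100 × 3.9727 = HKD 6,573,428.06.
Convert at spot and invest in HKD: 1,500,000 × 4.0127 × 1.058200 = HKD 6,369,358.71.
The quoted forward overvalues AUD, so borrow HKD, buy AUD at spot, deposit the AUD at 10.31%, and sell the proceeds forward at 3.9727.
Profit = 6,573,428.06 − 6,369,358.71 = HKD 204,069.

HKD 204,069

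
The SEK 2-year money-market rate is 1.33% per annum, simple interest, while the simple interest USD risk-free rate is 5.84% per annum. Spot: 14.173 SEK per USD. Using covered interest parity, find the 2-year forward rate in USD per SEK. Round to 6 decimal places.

0.076756

T = 2 years.
Growth of 1 SEK over T: 1 + 0.0133×2 = 1.026600.
Growth of 1 USD over T: 1 + 0.0584×2 = 1.116800.
Forward (SEK per USD) = 14.173 × 1.026600 / 1.116800 = 13.02830.
Invert for USD per SEK: 1 / 13.02830 = 0.076756.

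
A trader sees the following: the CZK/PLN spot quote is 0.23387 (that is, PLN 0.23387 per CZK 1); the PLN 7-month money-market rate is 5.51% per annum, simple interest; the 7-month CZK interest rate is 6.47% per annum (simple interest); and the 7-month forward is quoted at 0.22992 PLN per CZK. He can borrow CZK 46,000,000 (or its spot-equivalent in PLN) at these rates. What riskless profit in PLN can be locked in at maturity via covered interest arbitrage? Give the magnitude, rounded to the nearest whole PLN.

PLN 128,313

T = 7/12 years.
Invest the CZK and cover forward: 46,000,000 × 1.0377416667 × 0.22992 = PLN 10,975,487.94.
Convert at spot and invest in PLN: 46,000,000 × 0.23387 × 1.0321416667 = PLN 11,103,800.69.
The quoted forward undervalues CZK, so borrow CZK, convert to PLN at spot, deposit the PLN at 5.51%, and buy CZK forward at 0.22992 to cover the loan.
The gap between the two covered legs is PLN 128,313.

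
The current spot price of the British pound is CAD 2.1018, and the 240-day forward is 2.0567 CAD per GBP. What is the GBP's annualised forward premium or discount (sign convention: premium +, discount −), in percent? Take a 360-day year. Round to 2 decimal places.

-3.22%

T = 240/360 years.
Period premium: (2.0567 − 2.1018)/2.1018 = -0.0214578.
Annualise by dividing by T: -0.0214578 / (240/360) = -0.032187 → -3.22%.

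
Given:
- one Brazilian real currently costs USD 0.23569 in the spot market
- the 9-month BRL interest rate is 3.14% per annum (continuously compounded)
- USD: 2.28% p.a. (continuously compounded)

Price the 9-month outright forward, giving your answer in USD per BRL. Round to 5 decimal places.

0.23417

T = 9/12 years.
USD accumulates by e^(0.0228×9/12) = 1.017247.
BRL growth factor: e^(0.0314×9/12) = 1.0238295.
CIP: F = S · (grow USD)/(grow BRL) = 0.23569 × 1.017247/1.0238295 = 0.2341747 USD per BRL.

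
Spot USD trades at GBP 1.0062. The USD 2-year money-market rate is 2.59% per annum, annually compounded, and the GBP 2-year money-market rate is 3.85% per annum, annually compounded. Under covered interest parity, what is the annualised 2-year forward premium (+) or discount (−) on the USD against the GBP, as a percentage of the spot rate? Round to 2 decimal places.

+1.24%

T = 2 years.
F = S · g_GBP/g_USD = 1.0062 × 1.0784822/1.0524708 = 1.0310678.
Annualised premium = (F − S)/S × (1/T) = (1.0310678 − 1.0062)/1.0062 ÷ 2 = 1.24%.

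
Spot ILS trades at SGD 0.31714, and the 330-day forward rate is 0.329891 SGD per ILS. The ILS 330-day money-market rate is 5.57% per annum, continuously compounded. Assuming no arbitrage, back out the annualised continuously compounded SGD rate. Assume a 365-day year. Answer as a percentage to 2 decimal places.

T = 330/365 years.
F/S = 0.329891/0.31714 = 1.0402062 = (growth of SGD) / (growth of ILS).
ILS growth factor: e^(0.0557×330/365) = 1.0516485.
Hence g_SGD = 1.0939313.
Take logs: ln 1.0939313 / (330/365) = 0.099300, so 9.93%.

9.93%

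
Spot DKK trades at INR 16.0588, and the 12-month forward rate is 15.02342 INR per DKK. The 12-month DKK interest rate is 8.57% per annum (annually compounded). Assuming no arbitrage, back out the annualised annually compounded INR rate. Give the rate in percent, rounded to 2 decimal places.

T = 1 year.
By CIP, F/S equals the INR-to-DKK growth ratio: 15.02342/16.0588 = 0.9355257.
The DKK side grows by (1 + 0.0857)^1 = 1.085700.
So the INR growth factor = 1.0157003.
Annualise: 1.0157003^(1/1) − 1 = 0.015700 = 1.57%.

1.57%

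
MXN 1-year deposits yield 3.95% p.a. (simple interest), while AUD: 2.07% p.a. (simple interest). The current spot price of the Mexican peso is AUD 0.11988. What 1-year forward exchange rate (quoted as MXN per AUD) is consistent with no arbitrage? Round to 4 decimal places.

8.4953

T = 1 year.
AUD accumulates by 1 + 0.0207×1 = 1.020700.
MXN accumulates by 1 + 0.0395×1 = 1.039500.
CIP: F = S · (grow AUD)/(grow MXN) = 0.11988 × 1.020700/1.039500 = 0.1177119 AUD per MXN.
Quoted the other way: 1/0.1177119 = 8.4953 MXN per AUD.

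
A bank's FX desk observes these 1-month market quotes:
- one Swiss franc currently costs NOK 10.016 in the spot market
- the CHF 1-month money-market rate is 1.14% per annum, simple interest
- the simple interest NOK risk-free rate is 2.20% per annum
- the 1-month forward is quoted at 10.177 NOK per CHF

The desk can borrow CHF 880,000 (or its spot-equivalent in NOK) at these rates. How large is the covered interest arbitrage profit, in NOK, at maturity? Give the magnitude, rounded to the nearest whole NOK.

T = 1/12 years.
Keep in CHF, deliver into the forward: 880,000·1.000950·10.177 = NOK 8,964,267.97.
Swap to NOK now, deposit: 880,000·10.016·1.001833333 = NOK 8,830,239.14.
The quoted forward overvalues CHF, so borrow NOK, buy CHF at spot, deposit the CHF at 1.14%, and sell the proceeds forward at 10.177.
Profit = 8,964,267.97 − 8,830,239.14 = NOK 134,029.

NOK 134,029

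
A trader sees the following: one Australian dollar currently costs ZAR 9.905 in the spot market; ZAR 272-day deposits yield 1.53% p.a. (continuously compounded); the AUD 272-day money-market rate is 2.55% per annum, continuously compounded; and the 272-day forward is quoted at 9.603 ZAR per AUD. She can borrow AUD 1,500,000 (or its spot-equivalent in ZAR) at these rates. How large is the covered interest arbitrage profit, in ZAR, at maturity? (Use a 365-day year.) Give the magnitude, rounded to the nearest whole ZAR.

T = 272/365 years.
Invest the AUD and cover forward: 1,500,000 × 1.0191844409 × 9.603 = ZAR 14,680,842.28.
Convert at spot and invest in ZAR: 1,500,000 × 9.905 × 1.0114668903 = ZAR 15,027,869.32.
The quoted forward undervalues AUD, so borrow AUD, convert to ZAR at spot, deposit the ZAR at 1.53%, and buy AUD forward at 9.603 to cover the loan.
Arbitrage profit = |14,680,842.28 − 15,027,869.32| = ZAR 347,027.

ZAR 347,027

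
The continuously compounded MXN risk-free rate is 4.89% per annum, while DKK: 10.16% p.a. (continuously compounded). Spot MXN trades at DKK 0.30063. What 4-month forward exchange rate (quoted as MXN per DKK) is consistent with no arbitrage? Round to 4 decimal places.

T = 4/12 years.
Growth of 1 DKK over T: e^(0.1016×4/12) = 1.0344467.
MXN accumulates by e^(0.0489×4/12) = 1.0164336.
Forward (DKK per MXN) = 0.30063 × 1.0344467 / 1.0164336 = 0.3059577.
Invert for MXN per DKK: 1 / 0.3059577 = 3.2684.

3.2684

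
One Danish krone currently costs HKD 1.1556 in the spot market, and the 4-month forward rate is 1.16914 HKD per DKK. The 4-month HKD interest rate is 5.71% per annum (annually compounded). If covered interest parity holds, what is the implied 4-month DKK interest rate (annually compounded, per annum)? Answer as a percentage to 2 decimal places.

T = 4/12 years.
F/S = 1.16914/1.1556 = 1.0117169 = (growth of HKD) / (growth of DKK).
The HKD side grows by (1 + 0.0571)^(4/12) = 1.0186821.
So the DKK growth factor = 1.0068845.
Annualise: 1.0068845^(12/4) − 1 = 0.020796 = 2.08%.

2.08%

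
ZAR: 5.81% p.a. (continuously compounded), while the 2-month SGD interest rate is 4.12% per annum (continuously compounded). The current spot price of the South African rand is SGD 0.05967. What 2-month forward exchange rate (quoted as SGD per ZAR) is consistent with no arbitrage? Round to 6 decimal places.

T = 2/12 years.
SGD growth factor: e^(0.0412×2/12) = 1.0068903.
Growth of 1 ZAR over T: e^(0.0581×2/12) = 1.0097304.
Forward (SGD per ZAR) = 0.05967 × 1.0068903 / 1.0097304 = 0.05950216.

0.059502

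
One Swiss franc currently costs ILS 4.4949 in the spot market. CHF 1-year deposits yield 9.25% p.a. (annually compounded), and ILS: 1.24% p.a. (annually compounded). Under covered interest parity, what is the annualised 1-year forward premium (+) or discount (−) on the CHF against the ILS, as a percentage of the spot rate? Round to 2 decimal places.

-7.33%

T = 1 year.
F = S · g_ILS/g_CHF = 4.4949 × 1.012400/1.092500 = 4.1653426.
Annualised premium = (F − S)/S × (1/T) = (4.1653426 − 4.4949)/4.4949 ÷ 1 = -7.33%.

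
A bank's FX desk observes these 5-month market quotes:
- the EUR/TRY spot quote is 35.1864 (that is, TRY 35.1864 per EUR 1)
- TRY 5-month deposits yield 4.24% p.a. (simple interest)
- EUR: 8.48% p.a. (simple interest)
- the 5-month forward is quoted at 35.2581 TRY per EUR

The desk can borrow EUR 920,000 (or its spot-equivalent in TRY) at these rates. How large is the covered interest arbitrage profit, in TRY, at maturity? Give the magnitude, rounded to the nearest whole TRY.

T = 5/12 years.
Keep in EUR, deliver into the forward: 920,000·1.0353333333·35.2581 = TRY 33,583,575.30.
Swap to TRY now, deposit: 920,000·35.1864·1.0176666667 = TRY 32,943,384.29.
The quoted forward overvalues EUR, so borrow TRY, buy EUR at spot, deposit the EUR at 8.48%, and sell the proceeds forward at 35.2581.
Arbitrage profit = |33,583,575.30 − 32,943,384.29| = TRY 640,191.

TRY 640,191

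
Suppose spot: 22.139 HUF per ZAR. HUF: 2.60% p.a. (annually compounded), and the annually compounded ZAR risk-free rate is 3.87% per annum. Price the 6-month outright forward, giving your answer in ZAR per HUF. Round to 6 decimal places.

T = 6/12 years.
HUF growth factor: (1 + 0.0260)^(6/12) = 1.0129166.
ZAR accumulates by (1 + 0.0387)^(6/12) = 1.0191663.
Forward (HUF per ZAR) = 22.139 × 1.0129166 / 1.0191663 = 22.00324.
Quoted the other way: 1/22.00324 = 0.045448 ZAR per HUF.

0.045448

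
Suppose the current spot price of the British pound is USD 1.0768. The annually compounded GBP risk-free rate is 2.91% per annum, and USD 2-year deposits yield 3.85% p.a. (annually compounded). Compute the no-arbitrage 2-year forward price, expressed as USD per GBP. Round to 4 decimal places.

1.0966

T = 2 years.
USD accumulates by (1 + 0.0385)^2 = 1.0784822.
GBP accumulates by (1 + 0.0291)^2 = 1.0590468.
Forward (USD per GBP) = 1.0768 × 1.0784822 / 1.0590468 = 1.096561.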